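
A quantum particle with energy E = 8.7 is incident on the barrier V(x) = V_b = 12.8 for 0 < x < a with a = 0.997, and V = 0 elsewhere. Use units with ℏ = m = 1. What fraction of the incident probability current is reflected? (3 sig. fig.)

R = 0.989

E < V_b: inside the barrier ψ ∝ e^{±κx} with κ = √(2m(V_b − E))/ℏ = 2.864.
κa = 2.855, sinh(κa) = 8.658.
The exact tunnelling result is T⁻¹ = 1 + V_b² sinh²(κa) / [4E(V_b − E)] = 87.08, so T = 0.0115.
R = 1 − T = 0.989.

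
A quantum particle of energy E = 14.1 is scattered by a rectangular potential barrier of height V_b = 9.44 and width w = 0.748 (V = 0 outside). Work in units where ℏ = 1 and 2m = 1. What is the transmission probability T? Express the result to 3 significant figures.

E > V_b: inside the barrier k₂ = √(2m(E − V_b))/ℏ = 2.159, k₂w = 1.615.
T = [1 + V_b² sin²(k₂w) / (4E(E − V_b))]⁻¹ = 1/1.338 = 0.747.

T = 0.747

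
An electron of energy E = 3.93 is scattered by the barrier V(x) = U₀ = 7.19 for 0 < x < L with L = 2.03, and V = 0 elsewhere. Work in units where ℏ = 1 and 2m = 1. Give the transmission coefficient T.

T = 0.00259

E < U₀: inside the barrier ψ ∝ e^{±κx} with κ = √(2m(U₀ − E))/ℏ = 1.806.
κL = 3.665, sinh(κL) = 19.52.
The exact tunnelling result is T⁻¹ = 1 + U₀² sinh²(κL) / [4E(U₀ − E)] = 385.4, so T = 0.00259.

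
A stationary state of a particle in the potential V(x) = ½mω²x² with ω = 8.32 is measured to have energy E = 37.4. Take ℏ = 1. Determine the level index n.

n = 4

E_n = ℏω(n + ½) ⇒ n = E/(ℏω) − ½ = 37.4/8.32 − 0.5 = 3.995 → n = 4.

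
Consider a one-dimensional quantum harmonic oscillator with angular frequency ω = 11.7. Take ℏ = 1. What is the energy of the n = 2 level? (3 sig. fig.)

E = 29.3

Using E_n = (n + ½)ℏω: E_2 = 2.5 × 11.7 = 29.25.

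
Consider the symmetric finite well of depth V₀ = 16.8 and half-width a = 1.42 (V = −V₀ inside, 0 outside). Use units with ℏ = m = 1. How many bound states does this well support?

N = 6

Define the well-strength parameter z₀ = (a/ℏ)√(2mV₀) = 1.42 × √(2·1·16.8) = 8.231.
The even/odd transcendental equations gain one root per π/2 in z₀, giving N = 1 + ⌊2z₀/π⌋ = 1 + ⌊5.240⌋ = 6.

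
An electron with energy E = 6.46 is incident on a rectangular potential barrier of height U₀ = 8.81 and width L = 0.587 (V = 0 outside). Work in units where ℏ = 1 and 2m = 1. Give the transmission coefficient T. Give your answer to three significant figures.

T = 0.426

E < U₀: inside the barrier ψ ∝ e^{±κx} with κ = √(2m(U₀ − E))/ℏ = 1.533.
κL = 0.8999, sinh(κL) = 1.026.
Matching ψ, ψ′ at both faces gives T = [1 + U₀² sinh²(κL) / (4E(U₀ − E))]⁻¹ = 1/2.346 = 0.426.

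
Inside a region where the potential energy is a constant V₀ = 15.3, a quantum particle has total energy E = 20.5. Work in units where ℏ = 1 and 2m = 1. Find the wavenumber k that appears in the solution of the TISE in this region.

k = 2.28

With E > V₀ the solution is oscillatory, ψ ∝ e^{±ikx} with k = √(2m(E − V₀))/ℏ.
k = √(2 × 0.5 × 5.2) = 2.280.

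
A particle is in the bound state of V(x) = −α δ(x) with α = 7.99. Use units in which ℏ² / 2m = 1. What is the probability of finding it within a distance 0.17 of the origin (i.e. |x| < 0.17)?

The normalised bound state is ψ = √κ e^{−κ|x|} with κ = mα/ℏ² = 3.995.
P(|x| < d) = ∫_{−d}^{d} κ e^{−2κ|x|} dx = 1 − e^{−2κd} = 1 − e^{−1.358} = 0.7429.

P = 0.743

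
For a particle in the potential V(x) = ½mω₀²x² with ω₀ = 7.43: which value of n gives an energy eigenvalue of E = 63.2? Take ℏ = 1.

Invert E_n = (n + ½)ℏω₀: n = E/ℏω₀ − ½ = 8.006, so n = 8.

n = 8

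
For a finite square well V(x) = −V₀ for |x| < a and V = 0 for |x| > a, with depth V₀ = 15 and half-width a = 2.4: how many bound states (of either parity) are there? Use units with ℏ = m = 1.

N = 9

Define the well-strength parameter z₀ = (a/ℏ)√(2mV₀) = 2.4 × √(2·1·15) = 13.15.
A new bound state (alternating even/odd) appears each time z₀ passes a multiple of π/2, so N = ⌊2z₀/π⌋ + 1 = ⌊8.369⌋ + 1 = 9.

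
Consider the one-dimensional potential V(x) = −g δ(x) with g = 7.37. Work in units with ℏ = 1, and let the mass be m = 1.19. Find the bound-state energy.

The bound state is ψ(x) = √κ e^{−κ|x|}. The derivative jump ψ'(0⁺) − ψ'(0⁻) = −(2mg/ℏ²)ψ(0) fixes κ = mg/ℏ² = 8.770.
Then E = −ℏ²κ²/(2m) = −mg²/(2ℏ²) = -32.32.

E = -32.3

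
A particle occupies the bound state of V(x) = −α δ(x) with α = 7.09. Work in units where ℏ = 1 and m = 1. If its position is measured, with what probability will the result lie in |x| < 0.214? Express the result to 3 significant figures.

P = 0.952

The normalised bound state is ψ = √κ e^{−κ|x|} with κ = mα/ℏ² = 7.090.
P(|x| < d) = ∫_{−d}^{d} κ e^{−2κ|x|} dx = 1 − e^{−2κd} = 1 − e^{−3.035} = 0.9519.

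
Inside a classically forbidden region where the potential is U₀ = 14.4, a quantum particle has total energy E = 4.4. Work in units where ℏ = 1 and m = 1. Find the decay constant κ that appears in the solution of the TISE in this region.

κ = 4.47

Since E < U₀ the TISE in this region is ψ'' = κ²ψ with κ = √(2m(U₀ − E))/ℏ.
κ = √(2 × 1 × 10) = 4.472.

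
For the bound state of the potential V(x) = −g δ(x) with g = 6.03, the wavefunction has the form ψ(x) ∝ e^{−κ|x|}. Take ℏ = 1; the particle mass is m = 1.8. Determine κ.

κ = 10.9

Integrate −(ℏ²/2m)ψ'' − gδ(x)ψ = Eψ from −ε to +ε: the ψ'' term gives ψ'(0⁺) − ψ'(0⁻) and the δ term gives −(2mg/ℏ²)ψ(0).
With ψ ∝ e^{−κ|x|} this yields −2κ = −2mg/ℏ², so κ = mg/ℏ² = 10.85.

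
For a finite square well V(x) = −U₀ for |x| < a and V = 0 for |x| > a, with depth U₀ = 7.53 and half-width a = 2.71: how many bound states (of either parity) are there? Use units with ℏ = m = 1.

N = 7

The dimensionless depth is z₀ = a√(2mU₀)/ℏ = 2.71 × √(15.06) = 10.52.
A new bound state (alternating even/odd) appears each time z₀ passes a multiple of π/2, so N = ⌊2z₀/π⌋ + 1 = ⌊6.695⌋ + 1 = 7.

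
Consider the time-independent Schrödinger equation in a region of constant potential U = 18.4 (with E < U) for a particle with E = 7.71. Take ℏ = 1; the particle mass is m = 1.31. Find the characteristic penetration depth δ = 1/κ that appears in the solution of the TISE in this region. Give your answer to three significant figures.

Since E < U the TISE in this region is ψ'' = κ²ψ with κ = √(2m(U − E))/ℏ.
κ = √(2 × 1.31 × 10.69) = 5.292. The penetration depth is δ = 1/κ = 0.189.

δ = 0.189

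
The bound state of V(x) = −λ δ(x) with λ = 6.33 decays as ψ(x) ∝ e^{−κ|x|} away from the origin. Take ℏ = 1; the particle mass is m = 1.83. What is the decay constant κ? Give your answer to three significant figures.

Integrating the TISE across x = 0 gives the cusp condition ψ'(0⁺) − ψ'(0⁻) = −(2mλ/ℏ²)ψ(0).
With ψ ∝ e^{−κ|x|} this yields −2κ = −2mλ/ℏ², so κ = mλ/ℏ² = 11.58.

κ = 11.6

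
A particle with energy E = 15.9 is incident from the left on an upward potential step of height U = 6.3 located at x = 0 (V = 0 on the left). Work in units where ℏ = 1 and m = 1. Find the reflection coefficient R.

R = 0.0157

The wavenumbers are k₁ = √(2mE)/ℏ = 5.639 on the left and k₂ = √(2m(E − U))/ℏ = 4.382 on the right.
Matching ψ and ψ′ at x = 0 gives r = (k₁ − k₂)/(k₁ + k₂), so R = r² = 0.01574 and T = 1 − R = 0.9843.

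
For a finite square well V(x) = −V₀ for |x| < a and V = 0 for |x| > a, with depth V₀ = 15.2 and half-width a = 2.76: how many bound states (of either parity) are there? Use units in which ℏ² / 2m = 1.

Define the well-strength parameter z₀ = (a/ℏ)√(2mV₀) = 2.76 × √(2·0.5·15.2) = 10.76.
The even/odd transcendental equations gain one root per π/2 in z₀, giving N = 1 + ⌊2z₀/π⌋ = 1 + ⌊6.850⌋ = 7.

N = 7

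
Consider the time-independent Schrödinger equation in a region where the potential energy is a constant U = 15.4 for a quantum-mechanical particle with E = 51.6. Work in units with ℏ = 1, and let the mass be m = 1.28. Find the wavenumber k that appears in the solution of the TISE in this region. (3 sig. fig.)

With E > U the solution is oscillatory, ψ ∝ e^{±ikx} with k = √(2m(E − U))/ℏ.
k = √(2 × 1.28 × 36.2) = 9.627.

k = 9.63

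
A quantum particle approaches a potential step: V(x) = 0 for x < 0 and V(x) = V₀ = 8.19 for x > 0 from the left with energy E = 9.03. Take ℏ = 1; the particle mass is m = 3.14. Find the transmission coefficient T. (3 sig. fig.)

The wavenumbers are k₁ = √(2mE)/ℏ = 7.530 on the left and k₂ = √(2m(E − V₀))/ℏ = 2.297 on the right.
Matching ψ and ψ′ at x = 0 gives r = (k₁ − k₂)/(k₁ + k₂), so R = r² = 0.2836 and T = 1 − R = 0.7164.

T = 0.716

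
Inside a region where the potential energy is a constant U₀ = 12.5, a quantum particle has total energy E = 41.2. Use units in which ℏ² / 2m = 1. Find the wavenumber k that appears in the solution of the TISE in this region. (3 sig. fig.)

With E > U₀ the solution is oscillatory, ψ ∝ e^{±ikx} with k = √(2m(E − U₀))/ℏ.
k = √(2 × 0.5 × 28.7) = 5.357.

k = 5.36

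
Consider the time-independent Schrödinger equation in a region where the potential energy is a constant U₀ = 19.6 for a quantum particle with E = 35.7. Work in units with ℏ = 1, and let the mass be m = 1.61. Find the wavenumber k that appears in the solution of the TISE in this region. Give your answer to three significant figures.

With E > U₀ the solution is oscillatory, ψ ∝ e^{±ikx} with k = √(2m(E − U₀))/ℏ.
k = √(2 × 1.61 × 16.1) = 7.200.

k = 7.20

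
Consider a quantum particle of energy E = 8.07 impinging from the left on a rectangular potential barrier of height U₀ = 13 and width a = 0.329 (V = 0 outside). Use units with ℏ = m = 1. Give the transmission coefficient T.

Since E < U₀ the interior solution is evanescent with decay constant κ = √(2m(U₀ − E))/ℏ = 3.140.
κa = 1.033, sinh(κa) = 1.227.
Matching ψ, ψ′ at both faces gives T = [1 + U₀² sinh²(κa) / (4E(U₀ − E))]⁻¹ = 1/2.599 = 0.385.

T = 0.385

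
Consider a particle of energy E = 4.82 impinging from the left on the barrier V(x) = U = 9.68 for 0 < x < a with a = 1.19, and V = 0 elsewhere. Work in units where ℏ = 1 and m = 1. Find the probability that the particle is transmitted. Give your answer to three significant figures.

E < U: inside the barrier ψ ∝ e^{±κx} with κ = √(2m(U − E))/ℏ = 3.118.
κa = 3.710, sinh(κa) = 20.42.
The exact tunnelling result is T⁻¹ = 1 + U² sinh²(κa) / [4E(U − E)] = 417.8, so T = 0.00239.

T = 0.00239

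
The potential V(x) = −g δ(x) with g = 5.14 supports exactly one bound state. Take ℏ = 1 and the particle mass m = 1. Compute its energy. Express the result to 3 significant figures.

E = -13.2

For x ≠ 0 the bound state is ψ ∝ e^{−κ|x|}; integrating the TISE across the delta gives the cusp condition 2κ = 2mg/ℏ², so κ = 5.140.
Then E = −ℏ²κ²/(2m) = −mg²/(2ℏ²) = -13.21.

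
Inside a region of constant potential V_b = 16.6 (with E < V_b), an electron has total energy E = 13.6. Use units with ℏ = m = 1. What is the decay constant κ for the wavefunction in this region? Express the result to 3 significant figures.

Since E < V_b the TISE in this region is ψ'' = κ²ψ with κ = √(2m(V_b − E))/ℏ.
κ = √(2 × 1 × 3) = 2.449.

κ = 2.45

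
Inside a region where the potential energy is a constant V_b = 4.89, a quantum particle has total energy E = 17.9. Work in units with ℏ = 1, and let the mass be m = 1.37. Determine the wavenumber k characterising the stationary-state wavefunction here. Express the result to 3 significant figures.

k = 5.97

With E > V_b the solution is oscillatory, ψ ∝ e^{±ikx} with k = √(2m(E − V_b))/ℏ.
k = √(2 × 1.37 × 13.01) = 5.971.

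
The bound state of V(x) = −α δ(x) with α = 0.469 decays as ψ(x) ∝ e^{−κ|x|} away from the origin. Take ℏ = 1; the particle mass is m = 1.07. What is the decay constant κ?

Integrating the TISE across x = 0 gives the cusp condition ψ'(0⁺) − ψ'(0⁻) = −(2mα/ℏ²)ψ(0).
With ψ ∝ e^{−κ|x|} this yields −2κ = −2mα/ℏ², so κ = mα/ℏ² = 0.5018.

κ = 0.502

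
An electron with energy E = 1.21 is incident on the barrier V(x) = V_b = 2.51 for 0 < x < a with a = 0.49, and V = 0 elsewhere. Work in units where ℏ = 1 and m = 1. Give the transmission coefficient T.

E < V_b: inside the barrier ψ ∝ e^{±κx} with κ = √(2m(V_b − E))/ℏ = 1.612.
κa = 0.7901, sinh(κa) = 0.8749.
The exact tunnelling result is T⁻¹ = 1 + V_b² sinh²(κa) / [4E(V_b − E)] = 1.766, so T = 0.566.

T = 0.566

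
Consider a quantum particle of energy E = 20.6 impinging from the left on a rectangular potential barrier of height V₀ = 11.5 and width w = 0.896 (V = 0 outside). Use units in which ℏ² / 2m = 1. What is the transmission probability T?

E > V₀: inside the barrier k₂ = √(2m(E − V₀))/ℏ = 3.017, k₂w = 2.703.
T = [1 + V₀² sin²(k₂w) / (4E(E − V₀))]⁻¹ = 1/1.032 = 0.969.

T = 0.969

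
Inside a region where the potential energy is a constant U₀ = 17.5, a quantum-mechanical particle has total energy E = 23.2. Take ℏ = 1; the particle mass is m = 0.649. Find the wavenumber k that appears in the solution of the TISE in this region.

k = 2.72

With E > U₀ the solution is oscillatory, ψ ∝ e^{±ikx} with k = √(2m(E − U₀))/ℏ.
k = √(2 × 0.649 × 5.7) = 2.720.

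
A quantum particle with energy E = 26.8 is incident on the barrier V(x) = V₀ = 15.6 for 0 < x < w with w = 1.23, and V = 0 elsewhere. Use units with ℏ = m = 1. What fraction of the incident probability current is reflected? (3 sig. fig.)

R = 0.0387

E > V₀: inside the barrier k₂ = √(2m(E − V₀))/ℏ = 4.733, k₂w = 5.821.
T = [1 + V₀² sin²(k₂w) / (4E(E − V₀))]⁻¹ = 1/1.040 = 0.961.
R = 1 − T = 0.0387.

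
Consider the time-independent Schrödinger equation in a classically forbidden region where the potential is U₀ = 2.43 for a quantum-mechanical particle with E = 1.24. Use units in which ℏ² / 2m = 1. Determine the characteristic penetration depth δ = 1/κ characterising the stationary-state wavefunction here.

δ = 0.917

Since E < U₀ the TISE in this region is ψ'' = κ²ψ with κ = √(2m(U₀ − E))/ℏ.
κ = √(2 × 0.5 × 1.19) = 1.091. The penetration depth is δ = 1/κ = 0.917.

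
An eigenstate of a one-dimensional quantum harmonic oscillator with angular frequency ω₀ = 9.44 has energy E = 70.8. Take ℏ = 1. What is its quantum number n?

Invert E_n = (n + ½)ℏω₀: n = E/ℏω₀ − ½ = 7.000, so n = 7.

n = 7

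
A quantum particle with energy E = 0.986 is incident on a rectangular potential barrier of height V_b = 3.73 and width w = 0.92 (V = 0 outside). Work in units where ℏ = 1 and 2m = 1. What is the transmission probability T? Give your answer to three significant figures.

E < V_b: inside the barrier ψ ∝ e^{±κx} with κ = √(2m(V_b − E))/ℏ = 1.657.
κw = 1.524, sinh(κw) = 2.186.
The exact tunnelling result is T⁻¹ = 1 + V_b² sinh²(κw) / [4E(V_b − E)] = 7.145, so T = 0.140.

T = 0.140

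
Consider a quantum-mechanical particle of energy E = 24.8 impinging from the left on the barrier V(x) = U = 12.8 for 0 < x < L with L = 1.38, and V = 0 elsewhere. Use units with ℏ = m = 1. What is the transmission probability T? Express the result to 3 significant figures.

T = 0.972

E > U: inside the barrier k₂ = √(2m(E − U))/ℏ = 4.899, k₂L = 6.761.
T = [1 + U² sin²(k₂L) / (4E(E − U))]⁻¹ = 1/1.029 = 0.972.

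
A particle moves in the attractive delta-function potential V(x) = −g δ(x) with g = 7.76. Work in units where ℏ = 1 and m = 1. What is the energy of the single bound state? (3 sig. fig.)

For x ≠ 0 the bound state is ψ ∝ e^{−κ|x|}; integrating the TISE across the delta gives the cusp condition 2κ = 2mg/ℏ², so κ = 7.760.
Then E = −ℏ²κ²/(2m) = −mg²/(2ℏ²) = -30.11.

E = -30.1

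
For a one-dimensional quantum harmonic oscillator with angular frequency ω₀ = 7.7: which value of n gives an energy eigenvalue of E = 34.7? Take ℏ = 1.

n = 4

E_n = ℏω₀(n + ½) ⇒ n = E/(ℏω₀) − ½ = 34.7/7.7 − 0.5 = 4.006 → n = 4.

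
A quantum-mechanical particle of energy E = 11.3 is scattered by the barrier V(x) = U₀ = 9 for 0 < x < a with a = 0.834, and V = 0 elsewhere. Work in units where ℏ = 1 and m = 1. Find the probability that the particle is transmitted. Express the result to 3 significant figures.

Above the barrier the interior wavenumber is k₂ = √(2m(E − U₀))/ℏ = 2.145, giving phase k₂a = 1.789.
T = [1 + U₀² sin²(k₂a) / (4E(E − U₀))]⁻¹ = 1/1.743 = 0.574.

T = 0.574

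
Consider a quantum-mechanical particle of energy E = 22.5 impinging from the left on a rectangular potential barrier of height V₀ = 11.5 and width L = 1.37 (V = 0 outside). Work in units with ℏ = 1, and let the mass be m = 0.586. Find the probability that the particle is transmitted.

T = 0.887

E > V₀: inside the barrier k₂ = √(2m(E − V₀))/ℏ = 3.591, k₂L = 4.919.
Matching at both interfaces gives T⁻¹ = 1 + V₀² sin²(k₂L) / [4E(E − V₀)] = 1.128, hence T = 0.887.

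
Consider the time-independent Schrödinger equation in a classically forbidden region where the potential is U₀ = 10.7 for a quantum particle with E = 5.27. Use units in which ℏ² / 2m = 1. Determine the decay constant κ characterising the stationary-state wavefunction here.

κ = 2.33

Since E < U₀ the TISE in this region is ψ'' = κ²ψ with κ = √(2m(U₀ − E))/ℏ.
κ = √(2 × 0.5 × 5.43) = 2.330.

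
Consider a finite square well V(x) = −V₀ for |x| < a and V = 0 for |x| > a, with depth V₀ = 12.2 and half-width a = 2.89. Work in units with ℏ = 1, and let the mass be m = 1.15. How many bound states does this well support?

N = 10

The dimensionless depth is z₀ = a√(2mV₀)/ℏ = 2.89 × √(28.06) = 15.31.
The even/odd transcendental equations gain one root per π/2 in z₀, giving N = 1 + ⌊2z₀/π⌋ = 1 + ⌊9.746⌋ = 10.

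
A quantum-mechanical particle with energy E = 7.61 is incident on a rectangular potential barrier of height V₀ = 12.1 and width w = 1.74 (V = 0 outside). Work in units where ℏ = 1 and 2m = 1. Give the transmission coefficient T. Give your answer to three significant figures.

T = 0.00234

E < V₀: inside the barrier ψ ∝ e^{±κx} with κ = √(2m(V₀ − E))/ℏ = 2.119.
κw = 3.687, sinh(κw) = 19.95.
The exact tunnelling result is T⁻¹ = 1 + V₀² sinh²(κw) / [4E(V₀ − E)] = 427.3, so T = 0.00234.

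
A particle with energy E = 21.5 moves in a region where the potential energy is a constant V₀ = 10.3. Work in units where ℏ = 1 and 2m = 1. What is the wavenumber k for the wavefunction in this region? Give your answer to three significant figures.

k = 3.35

With E > V₀ the solution is oscillatory, ψ ∝ e^{±ikx} with k = √(2m(E − V₀))/ℏ.
k = √(2 × 0.5 × 11.2) = 3.347.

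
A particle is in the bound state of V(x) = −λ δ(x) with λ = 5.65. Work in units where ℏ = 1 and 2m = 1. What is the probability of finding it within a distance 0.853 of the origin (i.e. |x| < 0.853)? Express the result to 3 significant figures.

The normalised bound state is ψ = √κ e^{−κ|x|} with κ = mλ/ℏ² = 2.825.
P(|x| < d) = ∫_{−d}^{d} κ e^{−2κ|x|} dx = 1 − e^{−2κd} = 1 − e^{−4.819} = 0.9919.

P = 0.992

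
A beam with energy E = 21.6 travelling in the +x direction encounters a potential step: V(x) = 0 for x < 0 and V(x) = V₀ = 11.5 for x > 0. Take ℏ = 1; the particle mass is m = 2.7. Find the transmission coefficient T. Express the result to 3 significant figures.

T = 0.965

On each side the TISE gives plane waves with k = √(2m(E − V))/ℏ: k₁ = √(2·2.7·21.6) = 10.80, k₂ = √(2·2.7·10.1) = 7.385.
Continuity of ψ and ψ′ at the step yields the reflection amplitude r = (k₁ − k₂)/(k₁ + k₂) = 0.1878; thus R = |r|² = 0.03526, T = 0.9647.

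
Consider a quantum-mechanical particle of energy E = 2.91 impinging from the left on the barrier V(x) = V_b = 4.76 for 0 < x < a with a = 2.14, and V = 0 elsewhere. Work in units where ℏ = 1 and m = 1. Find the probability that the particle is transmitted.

E < V_b: inside the barrier ψ ∝ e^{±κx} with κ = √(2m(V_b − E))/ℏ = 1.924.
κa = 4.116, sinh(κa) = 30.66.
Matching ψ, ψ′ at both faces gives T = [1 + V_b² sinh²(κa) / (4E(V_b − E))]⁻¹ = 1/990.1 = 0.00101.

T = 0.00101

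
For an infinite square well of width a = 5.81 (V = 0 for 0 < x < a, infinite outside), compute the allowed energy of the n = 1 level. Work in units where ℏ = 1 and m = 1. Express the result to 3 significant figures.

E = 0.146

The infinite-well eigenfunctions ψ_n = √(2/a) sin(nπx/a) vanish at both walls, giving E_n = n²π²ℏ²/(2ma²).
E_1 = 1² × π² / (2 × 1 × 5.81²) = 0.1462.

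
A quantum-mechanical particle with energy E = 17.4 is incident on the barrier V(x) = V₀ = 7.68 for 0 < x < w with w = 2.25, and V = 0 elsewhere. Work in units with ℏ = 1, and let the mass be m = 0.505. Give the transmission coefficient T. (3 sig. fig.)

Above the barrier the interior wavenumber is k₂ = √(2m(E − V₀))/ℏ = 3.133, giving phase k₂w = 7.050.
T = [1 + V₀² sin²(k₂w) / (4E(E − V₀))]⁻¹ = 1/1.042 = 0.960.

T = 0.960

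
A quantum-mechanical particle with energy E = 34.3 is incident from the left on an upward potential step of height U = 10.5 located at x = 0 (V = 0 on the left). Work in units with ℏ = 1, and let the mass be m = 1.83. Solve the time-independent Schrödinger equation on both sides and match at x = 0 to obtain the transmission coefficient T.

T = 0.992

The wavenumbers are k₁ = √(2mE)/ℏ = 11.20 on the left and k₂ = √(2m(E − U))/ℏ = 9.333 on the right.
Matching ψ and ψ′ at x = 0 gives r = (k₁ − k₂)/(k₁ + k₂), so R = r² = 0.008301 and T = 1 − R = 0.9917.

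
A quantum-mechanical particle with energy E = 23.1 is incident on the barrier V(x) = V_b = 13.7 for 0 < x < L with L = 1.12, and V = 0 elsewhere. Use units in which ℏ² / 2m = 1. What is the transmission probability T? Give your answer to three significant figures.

T = 0.982

E > V_b: inside the barrier k₂ = √(2m(E − V_b))/ℏ = 3.066, k₂L = 3.434.
Matching at both interfaces gives T⁻¹ = 1 + V_b² sin²(k₂L) / [4E(E − V_b)] = 1.018, hence T = 0.982.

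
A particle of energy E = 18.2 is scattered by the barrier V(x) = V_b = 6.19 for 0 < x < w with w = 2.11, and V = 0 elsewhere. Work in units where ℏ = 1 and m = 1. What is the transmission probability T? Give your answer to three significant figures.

T = 0.973

E > V_b: inside the barrier k₂ = √(2m(E − V_b))/ℏ = 4.901, k₂w = 10.34.
T = [1 + V_b² sin²(k₂w) / (4E(E − V_b))]⁻¹ = 1/1.028 = 0.973.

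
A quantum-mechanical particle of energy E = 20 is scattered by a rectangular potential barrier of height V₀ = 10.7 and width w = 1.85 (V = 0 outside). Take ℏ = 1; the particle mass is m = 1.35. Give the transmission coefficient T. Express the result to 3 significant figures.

Above the barrier the interior wavenumber is k₂ = √(2m(E − V₀))/ℏ = 5.011, giving phase k₂w = 9.270.
Matching at both interfaces gives T⁻¹ = 1 + V₀² sin²(k₂w) / [4E(E − V₀)] = 1.004, hence T = 0.996.

T = 0.996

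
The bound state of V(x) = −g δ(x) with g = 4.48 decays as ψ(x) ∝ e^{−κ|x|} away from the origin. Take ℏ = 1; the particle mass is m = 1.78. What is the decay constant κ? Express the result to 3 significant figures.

Integrating the TISE across x = 0 gives the cusp condition ψ'(0⁺) − ψ'(0⁻) = −(2mg/ℏ²)ψ(0).
With ψ ∝ e^{−κ|x|} this yields −2κ = −2mg/ℏ², so κ = mg/ℏ² = 7.974.

κ = 7.97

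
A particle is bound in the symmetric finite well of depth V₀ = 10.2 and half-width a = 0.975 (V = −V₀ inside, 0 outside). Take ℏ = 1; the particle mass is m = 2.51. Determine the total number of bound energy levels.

N = 5

Define the well-strength parameter z₀ = (a/ℏ)√(2mV₀) = 0.975 × √(2·2.51·10.2) = 6.977.
The even/odd transcendental equations gain one root per π/2 in z₀, giving N = 1 + ⌊2z₀/π⌋ = 1 + ⌊4.442⌋ = 5.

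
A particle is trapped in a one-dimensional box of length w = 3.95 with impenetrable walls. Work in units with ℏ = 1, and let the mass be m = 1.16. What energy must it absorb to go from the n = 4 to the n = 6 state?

E_n = n²π²ℏ²/(2mw²), so ΔE = (6² − 4²) π²ℏ²/(2mw²).
ΔE = 20 × π² / (2 × 1.16 × 3.95²) = 5.453.

ΔE = 5.45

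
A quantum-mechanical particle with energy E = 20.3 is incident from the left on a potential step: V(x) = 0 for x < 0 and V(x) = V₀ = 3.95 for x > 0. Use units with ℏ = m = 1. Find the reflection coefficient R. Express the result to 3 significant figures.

R = 0.00292

The wavenumbers are k₁ = √(2mE)/ℏ = 6.372 on the left and k₂ = √(2m(E − V₀))/ℏ = 5.718 on the right.
Matching ψ and ψ′ at x = 0 gives r = (k₁ − k₂)/(k₁ + k₂), so R = r² = 0.002921 and T = 1 − R = 0.9971.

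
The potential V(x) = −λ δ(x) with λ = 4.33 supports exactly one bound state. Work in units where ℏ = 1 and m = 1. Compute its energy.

E = -9.37

For x ≠ 0 the bound state is ψ ∝ e^{−κ|x|}; integrating the TISE across the delta gives the cusp condition 2κ = 2mλ/ℏ², so κ = 4.330.
Then E = −ℏ²κ²/(2m) = −mλ²/(2ℏ²) = -9.374.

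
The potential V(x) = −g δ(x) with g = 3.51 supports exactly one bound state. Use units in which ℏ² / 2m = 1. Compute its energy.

E = -3.08

The bound state is ψ(x) = √κ e^{−κ|x|}. The derivative jump ψ'(0⁺) − ψ'(0⁻) = −(2mg/ℏ²)ψ(0) fixes κ = mg/ℏ² = 1.755.
Then E = −ℏ²κ²/(2m) = −mg²/(2ℏ²) = -3.080.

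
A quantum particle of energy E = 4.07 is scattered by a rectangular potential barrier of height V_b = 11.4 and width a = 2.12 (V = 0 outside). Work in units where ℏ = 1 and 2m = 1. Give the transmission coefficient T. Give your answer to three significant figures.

T = 0.0000380

Since E < V_b the interior solution is evanescent with decay constant κ = √(2m(V_b − E))/ℏ = 2.707.
κa = 5.740, sinh(κa) = 155.5.
The exact tunnelling result is T⁻¹ = 1 + V_b² sinh²(κa) / [4E(V_b − E)] = 26330, so T = 0.0000380.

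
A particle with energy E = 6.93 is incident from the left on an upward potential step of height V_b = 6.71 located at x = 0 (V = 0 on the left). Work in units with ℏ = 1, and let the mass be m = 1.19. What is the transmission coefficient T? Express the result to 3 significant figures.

The wavenumbers are k₁ = √(2mE)/ℏ = 4.061 on the left and k₂ = √(2m(E − V_b))/ℏ = 0.7236 on the right.
Matching ψ and ψ′ at x = 0 gives r = (k₁ − k₂)/(k₁ + k₂), so R = r² = 0.4866 and T = 1 − R = 0.5134.

T = 0.513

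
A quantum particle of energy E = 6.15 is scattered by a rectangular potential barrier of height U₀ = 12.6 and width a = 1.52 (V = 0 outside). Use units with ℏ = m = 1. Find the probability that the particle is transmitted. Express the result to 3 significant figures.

T = 0.0000724

E < U₀: inside the barrier ψ ∝ e^{±κx} with κ = √(2m(U₀ − E))/ℏ = 3.592.
κa = 5.459, sinh(κa) = 117.5.
The exact tunnelling result is T⁻¹ = 1 + U₀² sinh²(κa) / [4E(U₀ − E)] = 13810, so T = 0.0000724.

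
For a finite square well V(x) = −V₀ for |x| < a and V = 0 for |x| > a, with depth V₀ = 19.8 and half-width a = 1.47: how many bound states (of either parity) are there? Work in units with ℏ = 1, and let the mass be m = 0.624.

N = 5

The dimensionless depth is z₀ = a√(2mV₀)/ℏ = 1.47 × √(24.71) = 7.307.
The even/odd transcendental equations gain one root per π/2 in z₀, giving N = 1 + ⌊2z₀/π⌋ = 1 + ⌊4.652⌋ = 5.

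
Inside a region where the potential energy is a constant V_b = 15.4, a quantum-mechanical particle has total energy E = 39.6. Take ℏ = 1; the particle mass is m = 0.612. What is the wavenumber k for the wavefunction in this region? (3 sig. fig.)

k = 5.44

With E > V_b the solution is oscillatory, ψ ∝ e^{±ikx} with k = √(2m(E − V_b))/ℏ.
k = √(2 × 0.612 × 24.2) = 5.442.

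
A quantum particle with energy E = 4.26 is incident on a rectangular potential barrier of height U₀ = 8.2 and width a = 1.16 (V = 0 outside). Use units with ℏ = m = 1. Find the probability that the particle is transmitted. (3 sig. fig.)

Since E < U₀ the interior solution is evanescent with decay constant κ = √(2m(U₀ − E))/ℏ = 2.807.
κa = 3.256, sinh(κa) = 12.96.
Matching ψ, ψ′ at both faces gives T = [1 + U₀² sinh²(κa) / (4E(U₀ − E))]⁻¹ = 1/169.1 = 0.00591.

T = 0.00591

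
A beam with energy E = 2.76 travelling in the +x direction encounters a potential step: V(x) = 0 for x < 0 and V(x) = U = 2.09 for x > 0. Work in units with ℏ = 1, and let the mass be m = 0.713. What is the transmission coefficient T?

T = 0.884

The wavenumbers are k₁ = √(2mE)/ℏ = 1.984 on the left and k₂ = √(2m(E − U))/ℏ = 0.9775 on the right.
Continuity of ψ and ψ′ at the step yields the reflection amplitude r = (k₁ − k₂)/(k₁ + k₂) = 0.3399; thus R = |r|² = 0.1155, T = 0.8845.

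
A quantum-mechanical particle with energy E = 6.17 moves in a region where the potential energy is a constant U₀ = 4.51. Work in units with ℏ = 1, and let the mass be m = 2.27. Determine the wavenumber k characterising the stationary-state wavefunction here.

k = 2.75

With E > U₀ the solution is oscillatory, ψ ∝ e^{±ikx} with k = √(2m(E − U₀))/ℏ.
k = √(2 × 2.27 × 1.66) = 2.745.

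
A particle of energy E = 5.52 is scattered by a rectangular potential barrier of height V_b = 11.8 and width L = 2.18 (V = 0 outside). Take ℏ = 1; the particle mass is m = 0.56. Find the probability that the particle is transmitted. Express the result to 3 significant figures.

T = 0.0000379

E < V_b: inside the barrier ψ ∝ e^{±κx} with κ = √(2m(V_b − E))/ℏ = 2.652.
κL = 5.782, sinh(κL) = 162.1.
Matching ψ, ψ′ at both faces gives T = [1 + V_b² sinh²(κL) / (4E(V_b − E))]⁻¹ = 1/26400 = 0.0000379.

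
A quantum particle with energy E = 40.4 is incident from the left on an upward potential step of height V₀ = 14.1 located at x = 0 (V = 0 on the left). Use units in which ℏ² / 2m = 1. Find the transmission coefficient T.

On each side the TISE gives plane waves with k = √(2m(E − V))/ℏ: k₁ = √(2·½·40.4) = 6.356, k₂ = √(2·½·26.3) = 5.128.
Matching ψ and ψ′ at x = 0 gives r = (k₁ − k₂)/(k₁ + k₂), so R = r² = 0.01143 and T = 1 − R = 0.9886.

T = 0.989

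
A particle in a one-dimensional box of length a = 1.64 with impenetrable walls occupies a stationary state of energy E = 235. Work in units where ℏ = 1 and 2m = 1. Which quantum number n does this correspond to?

For an infinite well E_n = n²π²ℏ²/(2ma²), so n = (a/πℏ)√(2mE).
n = (1.64/π) × √(2 × 0.5 × 235) = 8.003 → n = 8.

n = 8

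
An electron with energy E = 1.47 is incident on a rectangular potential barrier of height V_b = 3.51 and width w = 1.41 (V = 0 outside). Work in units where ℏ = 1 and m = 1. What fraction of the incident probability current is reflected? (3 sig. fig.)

Since E < V_b the interior solution is evanescent with decay constant κ = √(2m(V_b − E))/ℏ = 2.020.
κw = 2.848, sinh(κw) = 8.598.
Matching ψ, ψ′ at both faces gives T = [1 + V_b² sinh²(κw) / (4E(V_b − E))]⁻¹ = 1/76.93 = 0.0130.
R = 1 − T = 0.987.

R = 0.987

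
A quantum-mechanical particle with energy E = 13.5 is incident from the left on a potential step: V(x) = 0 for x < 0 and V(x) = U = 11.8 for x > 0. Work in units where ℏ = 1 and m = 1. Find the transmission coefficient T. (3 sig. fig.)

On each side the TISE gives plane waves with k = √(2m(E − V))/ℏ: k₁ = √(2·1·13.5) = 5.196, k₂ = √(2·1·1.7) = 1.844.
Continuity of ψ and ψ′ at the step yields the reflection amplitude r = (k₁ − k₂)/(k₁ + k₂) = 0.4762; thus R = |r|² = 0.2267, T = 0.7733.

T = 0.773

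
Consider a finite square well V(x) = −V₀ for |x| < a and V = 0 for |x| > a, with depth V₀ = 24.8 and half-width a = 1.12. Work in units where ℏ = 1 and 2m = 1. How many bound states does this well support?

The dimensionless depth is z₀ = a√(2mV₀)/ℏ = 1.12 × √(24.80) = 5.578.
The even/odd transcendental equations gain one root per π/2 in z₀, giving N = 1 + ⌊2z₀/π⌋ = 1 + ⌊3.551⌋ = 4.

N = 4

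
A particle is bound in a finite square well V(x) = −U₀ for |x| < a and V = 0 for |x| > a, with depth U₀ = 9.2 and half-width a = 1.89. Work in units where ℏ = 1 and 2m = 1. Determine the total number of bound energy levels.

Define the well-strength parameter z₀ = (a/ℏ)√(2mU₀) = 1.89 × √(2·0.5·9.2) = 5.733.
The even/odd transcendental equations gain one root per π/2 in z₀, giving N = 1 + ⌊2z₀/π⌋ = 1 + ⌊3.650⌋ = 4.

N = 4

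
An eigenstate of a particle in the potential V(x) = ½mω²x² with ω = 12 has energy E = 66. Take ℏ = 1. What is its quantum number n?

Invert E_n = (n + ½)ℏω: n = E/ℏω − ½ = 5.000, so n = 5.

n = 5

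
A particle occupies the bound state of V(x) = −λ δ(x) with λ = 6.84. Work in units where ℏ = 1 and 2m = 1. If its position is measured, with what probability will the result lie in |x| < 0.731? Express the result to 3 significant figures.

The normalised bound state is ψ = √κ e^{−κ|x|} with κ = mλ/ℏ² = 3.420.
P(|x| < d) = ∫_{−d}^{d} κ e^{−2κ|x|} dx = 1 − e^{−2κd} = 1 − e^{−5.000} = 0.9933.

P = 0.993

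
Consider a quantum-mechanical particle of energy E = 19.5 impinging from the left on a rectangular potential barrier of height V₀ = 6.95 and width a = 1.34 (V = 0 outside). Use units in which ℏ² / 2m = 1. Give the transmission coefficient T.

Above the barrier the interior wavenumber is k₂ = √(2m(E − V₀))/ℏ = 3.543, giving phase k₂a = 4.747.
T = [1 + V₀² sin²(k₂a) / (4E(E − V₀))]⁻¹ = 1/1.049 = 0.953.

T = 0.953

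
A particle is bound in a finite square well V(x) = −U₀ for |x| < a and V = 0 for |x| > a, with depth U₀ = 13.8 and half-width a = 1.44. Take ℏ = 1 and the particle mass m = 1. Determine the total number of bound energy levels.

Define the well-strength parameter z₀ = (a/ℏ)√(2mU₀) = 1.44 × √(2·1·13.8) = 7.565.
A new bound state (alternating even/odd) appears each time z₀ passes a multiple of π/2, so N = ⌊2z₀/π⌋ + 1 = ⌊4.816⌋ + 1 = 5.

N = 5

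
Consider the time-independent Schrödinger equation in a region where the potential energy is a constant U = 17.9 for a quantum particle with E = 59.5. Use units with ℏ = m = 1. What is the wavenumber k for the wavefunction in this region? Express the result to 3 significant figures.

k = 9.12

With E > U the solution is oscillatory, ψ ∝ e^{±ikx} with k = √(2m(E − U))/ℏ.
k = √(2 × 1 × 41.6) = 9.121.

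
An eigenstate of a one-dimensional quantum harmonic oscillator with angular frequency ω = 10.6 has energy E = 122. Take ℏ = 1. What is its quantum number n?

E_n = ℏω(n + ½) ⇒ n = E/(ℏω) − ½ = 122/10.6 − 0.5 = 11.009 → n = 11.

n = 11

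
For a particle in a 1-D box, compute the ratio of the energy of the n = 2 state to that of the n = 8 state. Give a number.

Since E_n ∝ n², the ratio is (2/8)² = 0.0625.

0.0625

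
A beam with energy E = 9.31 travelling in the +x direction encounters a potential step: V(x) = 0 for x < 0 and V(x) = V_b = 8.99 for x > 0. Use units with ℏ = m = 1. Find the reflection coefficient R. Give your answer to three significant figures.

On each side the TISE gives plane waves with k = √(2m(E − V))/ℏ: k₁ = √(2·1·9.31) = 4.315, k₂ = √(2·1·0.32) = 0.8000.
Matching ψ and ψ′ at x = 0 gives r = (k₁ − k₂)/(k₁ + k₂), so R = r² = 0.4722 and T = 1 − R = 0.5278.

R = 0.472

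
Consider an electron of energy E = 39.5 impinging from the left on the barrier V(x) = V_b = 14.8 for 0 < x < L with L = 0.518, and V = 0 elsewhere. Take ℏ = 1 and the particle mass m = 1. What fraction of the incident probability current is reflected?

E > V_b: inside the barrier k₂ = √(2m(E − V_b))/ℏ = 7.029, k₂L = 3.641.
T = [1 + V_b² sin²(k₂L) / (4E(E − V_b))]⁻¹ = 1/1.013 = 0.987.
R = 1 − T = 0.0127.

R = 0.0127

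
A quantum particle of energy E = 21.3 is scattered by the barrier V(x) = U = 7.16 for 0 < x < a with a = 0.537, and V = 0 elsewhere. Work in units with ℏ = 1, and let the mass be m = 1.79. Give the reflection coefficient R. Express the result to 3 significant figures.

R = 0.0165

Above the barrier the interior wavenumber is k₂ = √(2m(E − U))/ℏ = 7.115, giving phase k₂a = 3.821.
Matching at both interfaces gives T⁻¹ = 1 + U² sin²(k₂a) / [4E(E − U)] = 1.017, hence T = 0.983.
R = 1 − T = 0.0165.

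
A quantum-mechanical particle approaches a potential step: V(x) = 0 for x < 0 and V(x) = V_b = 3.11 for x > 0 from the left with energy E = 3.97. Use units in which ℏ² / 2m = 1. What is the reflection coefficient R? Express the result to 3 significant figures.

R = 0.133

The wavenumbers are k₁ = √(2mE)/ℏ = 1.992 on the left and k₂ = √(2m(E − V_b))/ℏ = 0.9274 on the right.
Continuity of ψ and ψ′ at the step yields the reflection amplitude r = (k₁ − k₂)/(k₁ + k₂) = 0.3648; thus R = |r|² = 0.1331, T = 0.8669.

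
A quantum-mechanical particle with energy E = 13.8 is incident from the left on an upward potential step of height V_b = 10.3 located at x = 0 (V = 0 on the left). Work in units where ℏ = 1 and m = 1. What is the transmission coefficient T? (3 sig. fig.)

T = 0.891

On each side the TISE gives plane waves with k = √(2m(E − V))/ℏ: k₁ = √(2·1·13.8) = 5.254, k₂ = √(2·1·3.5) = 2.646.
Continuity of ψ and ψ′ at the step yields the reflection amplitude r = (k₁ − k₂)/(k₁ + k₂) = 0.3301; thus R = |r|² = 0.1090, T = 0.8910.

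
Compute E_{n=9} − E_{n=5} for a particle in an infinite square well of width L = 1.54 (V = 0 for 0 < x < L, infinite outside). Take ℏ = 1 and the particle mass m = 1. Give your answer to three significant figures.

ΔE = 117

E_n = n²π²ℏ²/(2mL²), so ΔE = (9² − 5²) π²ℏ²/(2mL²).
ΔE = 56 × π² / (2 × 1 × 1.54²) = 116.5.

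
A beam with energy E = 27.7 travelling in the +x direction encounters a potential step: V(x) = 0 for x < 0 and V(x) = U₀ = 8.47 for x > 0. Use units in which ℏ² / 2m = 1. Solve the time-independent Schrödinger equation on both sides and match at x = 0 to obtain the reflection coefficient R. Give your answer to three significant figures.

R = 0.00828

The wavenumbers are k₁ = √(2mE)/ℏ = 5.263 on the left and k₂ = √(2m(E − U₀))/ℏ = 4.385 on the right.
Continuity of ψ and ψ′ at the step yields the reflection amplitude r = (k₁ − k₂)/(k₁ + k₂) = 0.09099; thus R = |r|² = 0.008279, T = 0.9917.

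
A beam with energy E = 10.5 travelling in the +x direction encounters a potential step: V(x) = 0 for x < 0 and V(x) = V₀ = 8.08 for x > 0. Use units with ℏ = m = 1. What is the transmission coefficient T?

T = 0.877

The wavenumbers are k₁ = √(2mE)/ℏ = 4.583 on the left and k₂ = √(2m(E − V₀))/ℏ = 2.200 on the right.
Matching ψ and ψ′ at x = 0 gives r = (k₁ − k₂)/(k₁ + k₂), so R = r² = 0.1234 and T = 1 − R = 0.8766.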